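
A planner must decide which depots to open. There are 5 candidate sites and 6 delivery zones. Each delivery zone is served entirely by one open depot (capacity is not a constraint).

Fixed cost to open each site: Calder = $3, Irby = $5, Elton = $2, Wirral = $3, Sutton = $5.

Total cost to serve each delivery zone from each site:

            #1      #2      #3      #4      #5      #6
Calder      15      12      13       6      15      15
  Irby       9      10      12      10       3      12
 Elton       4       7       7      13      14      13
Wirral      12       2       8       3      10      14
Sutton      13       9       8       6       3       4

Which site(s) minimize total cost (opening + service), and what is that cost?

Open Elton, Wirral and Sutton; minimum total cost 33.

For any fixed open set, each delivery zone goes to its cheapest open site; total = fixed + service.
{Elton, Wirral, Sutton}: #1→Elton 4, #2→Wirral 2, #3→Elton 7, #4→Wirral 3, #5→Sutton 3, #6→Sutton 4. Service 23; fixed 10; total 33.
{Calder, Elton, Wirral, Sutton}: service 23 + fixed 13 = 36
{Irby, Elton, Wirral, Sutton}: #1→Elton 4, #2→Wirral 2, #3→Elton 7, #4→Wirral 3, #5→Irby 3, #6→Sutton 4. Service 23; fixed 15; total 38.
{Calder, Irby, Elton, Wirral, Sutton}: service 23 + fixed 18 = 41
No other subset beats 33.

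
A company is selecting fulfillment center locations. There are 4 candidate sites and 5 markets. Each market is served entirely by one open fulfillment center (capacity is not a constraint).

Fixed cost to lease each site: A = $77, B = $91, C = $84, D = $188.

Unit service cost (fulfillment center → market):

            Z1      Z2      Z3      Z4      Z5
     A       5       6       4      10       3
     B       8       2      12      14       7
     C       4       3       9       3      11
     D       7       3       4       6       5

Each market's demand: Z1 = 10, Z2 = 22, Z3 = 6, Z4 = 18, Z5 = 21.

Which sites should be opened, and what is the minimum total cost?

Open A and C; minimum total cost 408.

For any fixed open set, each market goes to its cheapest open site; total = fixed + service.
{A, C}: Z1→C 4·10=40, Z2→C 3·22=66, Z3→A 4·6=24, Z4→C 3·18=54, Z5→A 3·21=63. Service 247; fixed 161; total 408.
{A, B, C}: service 225 + fixed 252 = 477
{B, C}: service 339 + fixed 175 = 514
{A, B, C, D}: service 225 + fixed 440 = 665
No other subset beats 408.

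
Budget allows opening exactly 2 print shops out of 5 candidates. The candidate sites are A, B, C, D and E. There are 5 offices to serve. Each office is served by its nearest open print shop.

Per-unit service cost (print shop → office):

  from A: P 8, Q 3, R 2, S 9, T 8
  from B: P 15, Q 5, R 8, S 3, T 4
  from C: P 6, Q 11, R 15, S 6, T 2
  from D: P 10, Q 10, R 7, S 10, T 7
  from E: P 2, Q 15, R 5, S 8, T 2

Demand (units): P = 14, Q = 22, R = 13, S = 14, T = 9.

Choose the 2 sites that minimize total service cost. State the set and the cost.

Choose A and E; total service cost 250.

With exactly 2 open, each office uses its cheapest among the chosen.
{A, E}: P→E 2·14=28, Q→A 3·22=66, R→A 2·13=26, S→E 8·14=112, T→E 2·9=18. Service cost 250.
{B, E}: service cost 263
{A, C}: service cost 278
Among all 10 size-2 choices, {A, E} is lowest.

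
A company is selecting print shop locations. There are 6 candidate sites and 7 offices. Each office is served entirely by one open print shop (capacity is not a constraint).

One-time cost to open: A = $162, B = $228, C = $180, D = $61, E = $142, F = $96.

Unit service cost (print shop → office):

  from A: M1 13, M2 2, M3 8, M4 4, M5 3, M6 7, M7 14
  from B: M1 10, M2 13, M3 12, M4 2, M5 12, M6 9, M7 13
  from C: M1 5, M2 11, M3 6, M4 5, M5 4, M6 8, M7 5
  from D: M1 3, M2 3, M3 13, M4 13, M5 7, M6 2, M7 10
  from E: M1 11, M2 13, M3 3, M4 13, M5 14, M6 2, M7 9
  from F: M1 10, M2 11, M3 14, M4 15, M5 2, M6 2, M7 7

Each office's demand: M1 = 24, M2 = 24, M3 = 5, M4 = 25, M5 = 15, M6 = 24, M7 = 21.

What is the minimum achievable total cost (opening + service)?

For any fixed open set, each office goes to its cheapest open site; total = fixed + service.
{C, D}: M1→D 3·24=72, M2→D 3·24=72, M3→C 6·5=30, M4→C 5·25=125, M5→C 4·15=60, M6→D 2·24=48, M7→C 5·21=105. Service 512; fixed 241; total 753.
{A, D}: service 563 + fixed 223 = 786
{A, D, F}: service 485 + fixed 319 = 804
{A, B, C, D, E, F}: service 368 + fixed 869 = 1237
No other subset beats 753.

Minimum total cost: 753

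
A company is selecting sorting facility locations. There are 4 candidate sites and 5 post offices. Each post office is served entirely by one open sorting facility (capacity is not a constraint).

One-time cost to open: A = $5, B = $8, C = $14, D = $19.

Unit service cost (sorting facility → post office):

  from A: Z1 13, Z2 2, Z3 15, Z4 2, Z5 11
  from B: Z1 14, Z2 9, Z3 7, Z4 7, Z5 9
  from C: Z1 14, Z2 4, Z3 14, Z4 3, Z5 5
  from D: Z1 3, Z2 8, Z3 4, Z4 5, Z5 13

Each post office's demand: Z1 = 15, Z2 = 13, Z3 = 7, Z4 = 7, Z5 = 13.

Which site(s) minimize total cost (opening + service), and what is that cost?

For any fixed open set, each post office goes to its cheapest open site; total = fixed + service.
{A, C, D}: Z1→D 3·15=45, Z2→A 2·13=26, Z3→D 4·7=28, Z4→A 2·7=14, Z5→C 5·13=65. Service 178; fixed 38; total 216.
{A, B, C, D}: service 178 + fixed 46 = 224
{C, D}: Z1→D 3·15=45, Z2→C 4·13=52, Z3→D 4·7=28, Z4→C 3·7=21, Z5→C 5·13=65. Service 211; fixed 33; total 244.
{A}: service 483 + fixed 5 = 488
No other subset beats 216.

Open A, C and D; minimum total cost 216.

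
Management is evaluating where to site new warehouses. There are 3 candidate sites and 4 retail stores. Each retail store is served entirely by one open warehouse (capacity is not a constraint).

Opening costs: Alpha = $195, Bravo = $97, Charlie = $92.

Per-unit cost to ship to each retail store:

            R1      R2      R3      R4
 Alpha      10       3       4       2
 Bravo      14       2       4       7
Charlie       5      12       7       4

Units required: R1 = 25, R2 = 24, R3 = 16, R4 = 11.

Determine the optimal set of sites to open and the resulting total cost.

Open Bravo and Charlie; minimum total cost 470.

For any fixed open set, each retail store goes to its cheapest open site; total = fixed + service.
{Bravo, Charlie}: R1→Charlie 5·25=125, R2→Bravo 2·24=48, R3→Bravo 4·16=64, R4→Charlie 4·11=44. Service 281; fixed 189; total 470.
{Alpha, Charlie}: service 283 + fixed 287 = 570
{Alpha}: R1→Alpha 10·25=250, R2→Alpha 3·24=72, R3→Alpha 4·16=64, R4→Alpha 2·11=22. Service 408; fixed 195; total 603.
{Alpha, Bravo, Charlie}: R1→Charlie 5·25=125, R2→Bravo 2·24=48, R3→Alpha 4·16=64, R4→Alpha 2·11=22. Service 259; fixed 384; total 643.
(All 7 nonempty subsets were checked; Bravo and Charlie is lowest.)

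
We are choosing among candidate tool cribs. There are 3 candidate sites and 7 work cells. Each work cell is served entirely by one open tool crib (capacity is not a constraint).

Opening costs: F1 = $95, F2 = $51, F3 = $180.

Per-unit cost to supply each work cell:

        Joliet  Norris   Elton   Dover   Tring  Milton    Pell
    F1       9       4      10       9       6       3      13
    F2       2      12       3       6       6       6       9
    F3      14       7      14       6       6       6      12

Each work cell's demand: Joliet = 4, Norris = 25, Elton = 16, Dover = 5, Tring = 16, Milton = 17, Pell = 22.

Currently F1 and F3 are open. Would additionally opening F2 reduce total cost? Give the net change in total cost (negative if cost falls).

Yes — net change −155 (cost falls by 155).

Current service cost with {F1, F3}: 737.
Adding F2: each work cell re-picks its cheapest; new service cost 531, saving 206.
Extra fixed cost: 51. Net change = 51 − 206 = -155.
(Totals: 1012 → 857.)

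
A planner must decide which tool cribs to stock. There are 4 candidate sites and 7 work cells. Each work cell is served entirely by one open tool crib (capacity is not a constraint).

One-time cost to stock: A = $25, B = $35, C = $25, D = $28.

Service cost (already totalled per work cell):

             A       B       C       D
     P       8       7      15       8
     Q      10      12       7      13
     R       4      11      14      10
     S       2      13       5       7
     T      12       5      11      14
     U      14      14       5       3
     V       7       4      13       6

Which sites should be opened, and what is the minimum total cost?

Open A only; minimum total cost 82.

For any fixed open set, each work cell goes to its cheapest open site; total = fixed + service.
{A}: P→A 8, Q→A 10, R→A 4, S→A 2, T→A 12, U→A 14, V→A 7. Service 57; fixed 25; total 82.
{D}: service 61 + fixed 28 = 89
{A, C}: service 44 + fixed 50 = 94
{A, B, C, D}: service 32 + fixed 113 = 145
No other subset beats 82.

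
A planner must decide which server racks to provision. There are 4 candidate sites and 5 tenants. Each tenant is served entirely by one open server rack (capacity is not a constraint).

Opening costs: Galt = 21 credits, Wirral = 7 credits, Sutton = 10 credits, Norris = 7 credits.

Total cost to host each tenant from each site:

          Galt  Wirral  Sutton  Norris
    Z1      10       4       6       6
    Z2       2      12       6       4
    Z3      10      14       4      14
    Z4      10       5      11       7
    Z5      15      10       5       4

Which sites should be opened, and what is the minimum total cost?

Open Wirral and Sutton; minimum total cost 41.

For any fixed open set, each tenant goes to its cheapest open site; total = fixed + service.
{Wirral, Sutton}: Z1→Wirral 4, Z2→Sutton 6, Z3→Sutton 4, Z4→Wirral 5, Z5→Sutton 5. Service 24; fixed 17; total 41.
{Sutton}: Z1→Sutton 6, Z2→Sutton 6, Z3→Sutton 4, Z4→Sutton 11, Z5→Sutton 5. Service 32; fixed 10; total 42.
{Sutton, Norris}: service 25 + fixed 17 = 42
{Galt, Wirral, Sutton, Norris}: Z1→Wirral 4, Z2→Galt 2, Z3→Sutton 4, Z4→Wirral 5, Z5→Norris 4. Service 19; fixed 45; total 64.
No other subset beats 41.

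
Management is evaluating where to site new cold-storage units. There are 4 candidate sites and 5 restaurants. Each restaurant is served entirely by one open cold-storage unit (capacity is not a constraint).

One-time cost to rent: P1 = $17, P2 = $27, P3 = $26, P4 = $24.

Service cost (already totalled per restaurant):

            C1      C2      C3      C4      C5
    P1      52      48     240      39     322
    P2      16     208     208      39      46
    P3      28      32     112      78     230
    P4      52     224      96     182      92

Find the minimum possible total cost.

For any fixed open set, each restaurant goes to its cheapest open site; total = fixed + service.
{P2, P3}: C1→P2 16, C2→P3 32, C3→P3 112, C4→P2 39, C5→P2 46. Service 245; fixed 53; total 298.
{P2, P3, P4}: C1→P2 16, C2→P3 32, C3→P4 96, C4→P2 39, C5→P2 46. Service 229; fixed 77; total 306.
{P1, P2, P4}: service 245 + fixed 68 = 313
{P1, P2, P3, P4}: service 229 + fixed 94 = 323
No other subset beats 298.

Minimum total cost: 298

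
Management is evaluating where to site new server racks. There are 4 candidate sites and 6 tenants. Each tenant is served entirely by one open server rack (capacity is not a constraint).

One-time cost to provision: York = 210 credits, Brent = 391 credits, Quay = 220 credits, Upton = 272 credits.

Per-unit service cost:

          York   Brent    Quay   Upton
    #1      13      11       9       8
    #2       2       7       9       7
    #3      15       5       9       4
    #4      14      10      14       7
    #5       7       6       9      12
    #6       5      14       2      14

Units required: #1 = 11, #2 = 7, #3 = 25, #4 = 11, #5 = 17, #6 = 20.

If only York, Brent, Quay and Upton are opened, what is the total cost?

Each tenant is assigned to its cheapest site among the open ones.
{York, Brent, Quay, Upton}: #1→Upton 8·11=88, #2→York 2·7=14, #3→Upton 4·25=100, #4→Upton 7·11=77, #5→Brent 6·17=102, #6→Quay 2·20=40. Service 421; fixed 1093; total 1514.

Total cost: 1514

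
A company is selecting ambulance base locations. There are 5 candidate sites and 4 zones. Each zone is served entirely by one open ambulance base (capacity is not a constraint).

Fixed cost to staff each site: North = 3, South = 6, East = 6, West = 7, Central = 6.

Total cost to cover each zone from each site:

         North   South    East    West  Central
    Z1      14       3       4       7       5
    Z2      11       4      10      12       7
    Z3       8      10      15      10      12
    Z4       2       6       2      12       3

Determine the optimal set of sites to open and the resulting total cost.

Open North and South; minimum total cost 26.

For any fixed open set, each zone goes to its cheapest open site; total = fixed + service.
{North, South}: Z1→South 3, Z2→South 4, Z3→North 8, Z4→North 2. Service 17; fixed 9; total 26.
{South}: Z1→South 3, Z2→South 4, Z3→South 10, Z4→South 6. Service 23; fixed 6; total 29.
{North, Central}: service 22 + fixed 9 = 31
{North, South, East, West, Central}: Z1→South 3, Z2→South 4, Z3→North 8, Z4→North 2. Service 17; fixed 28; total 45.
No other subset beats 26.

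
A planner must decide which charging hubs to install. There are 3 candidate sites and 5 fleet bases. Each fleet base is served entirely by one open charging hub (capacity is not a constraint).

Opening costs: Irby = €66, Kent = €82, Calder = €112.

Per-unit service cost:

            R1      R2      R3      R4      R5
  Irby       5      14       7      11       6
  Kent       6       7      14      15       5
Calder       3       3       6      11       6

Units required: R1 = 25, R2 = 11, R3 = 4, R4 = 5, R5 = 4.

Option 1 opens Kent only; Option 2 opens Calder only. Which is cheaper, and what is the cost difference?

Option 2 is cheaper by 137.

Option 1: {Kent}: R1→Kent 6·25=150, R2→Kent 7·11=77, R3→Kent 14·4=56, R4→Kent 15·5=75, R5→Kent 5·4=20. Service 378; fixed 82; total 460.
Option 2: {Calder}: R1→Calder 3·25=75, R2→Calder 3·11=33, R3→Calder 6·4=24, R4→Calder 11·5=55, R5→Calder 6·4=24. Service 211; fixed 112; total 323.
Difference: |460 − 323| = 137.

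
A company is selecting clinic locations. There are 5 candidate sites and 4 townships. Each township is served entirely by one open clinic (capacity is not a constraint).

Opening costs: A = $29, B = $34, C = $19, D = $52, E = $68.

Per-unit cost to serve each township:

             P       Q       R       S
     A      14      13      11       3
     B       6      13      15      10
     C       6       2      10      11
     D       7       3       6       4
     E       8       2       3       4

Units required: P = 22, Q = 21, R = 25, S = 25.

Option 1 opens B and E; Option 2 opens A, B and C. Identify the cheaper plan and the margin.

Option 1: {B, E}: P→B 6·22=132, Q→E 2·21=42, R→E 3·25=75, S→E 4·25=100. Service 349; fixed 102; total 451.
Option 2: {A, B, C}: P→B 6·22=132, Q→C 2·21=42, R→C 10·25=250, S→A 3·25=75. Service 499; fixed 82; total 581.
Difference: |451 − 581| = 130.

Option 1 is cheaper by 130.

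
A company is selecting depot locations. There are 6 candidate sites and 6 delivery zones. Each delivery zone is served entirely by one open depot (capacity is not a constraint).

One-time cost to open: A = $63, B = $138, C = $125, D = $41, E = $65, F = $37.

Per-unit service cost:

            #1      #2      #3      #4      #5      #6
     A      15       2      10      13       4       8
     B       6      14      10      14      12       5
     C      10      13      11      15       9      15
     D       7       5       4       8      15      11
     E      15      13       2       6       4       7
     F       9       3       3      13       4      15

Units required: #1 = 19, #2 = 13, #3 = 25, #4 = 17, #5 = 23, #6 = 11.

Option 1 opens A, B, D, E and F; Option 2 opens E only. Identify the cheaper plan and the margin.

Option 1 is cheaper by 57.

Option 1: {A, B, D, E, F}: #1→B 6·19=114, #2→A 2·13=26, #3→E 2·25=50, #4→E 6·17=102, #5→A 4·23=92, #6→B 5·11=55. Service 439; fixed 344; total 783.
Option 2: {E}: #1→E 15·19=285, #2→E 13·13=169, #3→E 2·25=50, #4→E 6·17=102, #5→E 4·23=92, #6→E 7·11=77. Service 775; fixed 65; total 840.
Difference: |783 − 840| = 57.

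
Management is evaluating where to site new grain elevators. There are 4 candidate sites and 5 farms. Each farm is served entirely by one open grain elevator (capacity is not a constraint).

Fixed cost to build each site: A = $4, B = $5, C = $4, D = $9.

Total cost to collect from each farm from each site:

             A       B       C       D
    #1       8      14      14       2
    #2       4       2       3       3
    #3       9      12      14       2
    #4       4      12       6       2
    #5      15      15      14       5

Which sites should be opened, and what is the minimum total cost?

Open D only; minimum total cost 23.

For any fixed open set, each farm goes to its cheapest open site; total = fixed + service.
{D}: #1→D 2, #2→D 3, #3→D 2, #4→D 2, #5→D 5. Service 14; fixed 9; total 23.
{A, D}: service 14 + fixed 13 = 27
{B, D}: #1→D 2, #2→B 2, #3→D 2, #4→D 2, #5→D 5. Service 13; fixed 14; total 27.
{A, B, C, D}: service 13 + fixed 22 = 35
No other subset beats 23.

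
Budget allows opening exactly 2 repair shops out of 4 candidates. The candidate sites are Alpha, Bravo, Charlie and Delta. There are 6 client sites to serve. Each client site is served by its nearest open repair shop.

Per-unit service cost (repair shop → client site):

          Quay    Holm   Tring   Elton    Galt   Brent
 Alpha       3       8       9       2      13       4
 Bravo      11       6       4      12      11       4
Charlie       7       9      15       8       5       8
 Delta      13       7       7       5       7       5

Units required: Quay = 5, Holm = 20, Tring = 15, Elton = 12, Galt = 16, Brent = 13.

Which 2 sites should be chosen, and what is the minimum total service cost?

With exactly 2 open, each client site uses its cheapest among the chosen.
{Bravo, Charlie}: Quay→Charlie 7·5=35, Holm→Bravo 6·20=120, Tring→Bravo 4·15=60, Elton→Charlie 8·12=96, Galt→Charlie 5·16=80, Brent→Bravo 4·13=52. Service cost 443.
{Alpha, Bravo}: service cost 447
{Alpha, Delta}: service cost 448
Among all 6 size-2 choices, {Bravo, Charlie} is lowest.

Choose Bravo and Charlie; total service cost 443.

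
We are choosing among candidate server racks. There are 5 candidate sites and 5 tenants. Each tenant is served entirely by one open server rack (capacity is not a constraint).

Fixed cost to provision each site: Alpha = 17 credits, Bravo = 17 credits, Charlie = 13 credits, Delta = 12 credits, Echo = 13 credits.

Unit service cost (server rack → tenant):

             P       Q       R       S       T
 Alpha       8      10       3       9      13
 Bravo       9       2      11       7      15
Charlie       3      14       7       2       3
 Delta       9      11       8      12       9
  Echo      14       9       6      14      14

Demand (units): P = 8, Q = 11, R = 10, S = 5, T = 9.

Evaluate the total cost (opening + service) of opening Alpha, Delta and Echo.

Each tenant is assigned to its cheapest site among the open ones.
{Alpha, Delta, Echo}: P→Alpha 8·8=64, Q→Echo 9·11=99, R→Alpha 3·10=30, S→Alpha 9·5=45, T→Delta 9·9=81. Service 319; fixed 42; total 361.

Total cost: 361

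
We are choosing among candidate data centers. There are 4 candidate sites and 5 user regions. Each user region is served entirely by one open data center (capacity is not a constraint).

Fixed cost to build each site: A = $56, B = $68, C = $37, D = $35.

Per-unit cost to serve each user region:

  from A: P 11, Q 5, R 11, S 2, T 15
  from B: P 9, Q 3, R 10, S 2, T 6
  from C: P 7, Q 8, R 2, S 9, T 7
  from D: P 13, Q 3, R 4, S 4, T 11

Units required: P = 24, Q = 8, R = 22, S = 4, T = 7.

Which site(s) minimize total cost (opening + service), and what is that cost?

Open C and D; minimum total cost 373.

For any fixed open set, each user region goes to its cheapest open site; total = fixed + service.
{C, D}: P→C 7·24=168, Q→D 3·8=24, R→C 2·22=44, S→D 4·4=16, T→C 7·7=49. Service 301; fixed 72; total 373.
{B, C}: P→C 7·24=168, Q→B 3·8=24, R→C 2·22=44, S→B 2·4=8, T→B 6·7=42. Service 286; fixed 105; total 391.
{C}: P→C 7·24=168, Q→C 8·8=64, R→C 2·22=44, S→C 9·4=36, T→C 7·7=49. Service 361; fixed 37; total 398.
{A, B, C, D}: service 286 + fixed 196 = 482
No other subset beats 373.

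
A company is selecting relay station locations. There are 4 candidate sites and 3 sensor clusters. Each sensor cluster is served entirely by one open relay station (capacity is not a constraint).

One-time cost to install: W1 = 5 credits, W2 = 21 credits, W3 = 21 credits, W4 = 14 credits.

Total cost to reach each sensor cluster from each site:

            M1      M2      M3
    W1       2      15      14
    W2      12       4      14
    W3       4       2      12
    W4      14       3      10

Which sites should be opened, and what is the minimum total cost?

Open W1 and W4; minimum total cost 34.

For any fixed open set, each sensor cluster goes to its cheapest open site; total = fixed + service.
{W1, W4}: M1→W1 2, M2→W4 3, M3→W4 10. Service 15; fixed 19; total 34.
{W1}: service 31 + fixed 5 = 36
{W3}: service 18 + fixed 21 = 39
{W1, W2, W3, W4}: service 14 + fixed 61 = 75
No other subset beats 34.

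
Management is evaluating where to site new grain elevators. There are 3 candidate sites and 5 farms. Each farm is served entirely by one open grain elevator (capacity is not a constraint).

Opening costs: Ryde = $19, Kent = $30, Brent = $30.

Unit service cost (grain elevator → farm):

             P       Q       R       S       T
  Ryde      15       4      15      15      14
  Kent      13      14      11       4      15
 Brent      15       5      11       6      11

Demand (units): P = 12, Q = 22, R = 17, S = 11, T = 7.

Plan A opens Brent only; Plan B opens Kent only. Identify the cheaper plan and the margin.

Plan A: {Brent}: P→Brent 15·12=180, Q→Brent 5·22=110, R→Brent 11·17=187, S→Brent 6·11=66, T→Brent 11·7=77. Service 620; fixed 30; total 650.
Plan B: {Kent}: P→Kent 13·12=156, Q→Kent 14·22=308, R→Kent 11·17=187, S→Kent 4·11=44, T→Kent 15·7=105. Service 800; fixed 30; total 830.
Difference: |650 − 830| = 180.

Plan A is cheaper by 180.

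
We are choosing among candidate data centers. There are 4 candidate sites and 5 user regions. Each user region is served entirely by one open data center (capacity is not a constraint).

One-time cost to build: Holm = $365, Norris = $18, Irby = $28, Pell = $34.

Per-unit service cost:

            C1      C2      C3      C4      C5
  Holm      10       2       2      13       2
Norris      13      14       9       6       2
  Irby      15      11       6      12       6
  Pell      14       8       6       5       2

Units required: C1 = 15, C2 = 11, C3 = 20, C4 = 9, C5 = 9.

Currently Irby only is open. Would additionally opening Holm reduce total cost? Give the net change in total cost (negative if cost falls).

No — net change +75 (cost rises by 75).

Current service cost with {Irby}: 628.
Adding Holm: each user region re-picks its cheapest; new service cost 338, saving 290.
Extra fixed cost: 365. Net change = 365 − 290 = 75.
(Totals: 656 → 731.)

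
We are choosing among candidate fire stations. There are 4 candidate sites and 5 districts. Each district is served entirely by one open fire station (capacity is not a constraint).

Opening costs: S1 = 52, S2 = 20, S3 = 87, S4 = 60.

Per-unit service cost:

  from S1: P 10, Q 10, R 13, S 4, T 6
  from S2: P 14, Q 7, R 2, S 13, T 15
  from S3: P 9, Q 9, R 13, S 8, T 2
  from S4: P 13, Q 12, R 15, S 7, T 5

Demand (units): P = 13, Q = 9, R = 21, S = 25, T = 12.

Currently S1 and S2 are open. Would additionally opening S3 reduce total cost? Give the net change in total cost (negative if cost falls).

No — net change +26 (cost rises by 26).

Current service cost with {S1, S2}: 407.
Adding S3: each district re-picks its cheapest; new service cost 346, saving 61.
Extra fixed cost: 87. Net change = 87 − 61 = 26.
(Totals: 479 → 505.)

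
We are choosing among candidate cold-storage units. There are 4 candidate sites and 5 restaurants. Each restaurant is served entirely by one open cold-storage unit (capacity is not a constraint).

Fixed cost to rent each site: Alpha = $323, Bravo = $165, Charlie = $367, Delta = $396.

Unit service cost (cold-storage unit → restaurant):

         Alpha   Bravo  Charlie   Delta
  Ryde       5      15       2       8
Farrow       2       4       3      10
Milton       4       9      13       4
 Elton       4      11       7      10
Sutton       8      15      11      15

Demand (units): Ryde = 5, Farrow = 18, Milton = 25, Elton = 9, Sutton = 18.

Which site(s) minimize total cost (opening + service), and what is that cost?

For any fixed open set, each restaurant goes to its cheapest open site; total = fixed + service.
{Alpha}: Ryde→Alpha 5·5=25, Farrow→Alpha 2·18=36, Milton→Alpha 4·25=100, Elton→Alpha 4·9=36, Sutton→Alpha 8·18=144. Service 341; fixed 323; total 664.
{Alpha, Bravo}: service 341 + fixed 488 = 829
{Bravo}: Ryde→Bravo 15·5=75, Farrow→Bravo 4·18=72, Milton→Bravo 9·25=225, Elton→Bravo 11·9=99, Sutton→Bravo 15·18=270. Service 741; fixed 165; total 906.
{Alpha, Bravo, Charlie, Delta}: service 326 + fixed 1251 = 1577
(All 15 nonempty subsets were checked; Alpha only is lowest.)

Open Alpha only; minimum total cost 664.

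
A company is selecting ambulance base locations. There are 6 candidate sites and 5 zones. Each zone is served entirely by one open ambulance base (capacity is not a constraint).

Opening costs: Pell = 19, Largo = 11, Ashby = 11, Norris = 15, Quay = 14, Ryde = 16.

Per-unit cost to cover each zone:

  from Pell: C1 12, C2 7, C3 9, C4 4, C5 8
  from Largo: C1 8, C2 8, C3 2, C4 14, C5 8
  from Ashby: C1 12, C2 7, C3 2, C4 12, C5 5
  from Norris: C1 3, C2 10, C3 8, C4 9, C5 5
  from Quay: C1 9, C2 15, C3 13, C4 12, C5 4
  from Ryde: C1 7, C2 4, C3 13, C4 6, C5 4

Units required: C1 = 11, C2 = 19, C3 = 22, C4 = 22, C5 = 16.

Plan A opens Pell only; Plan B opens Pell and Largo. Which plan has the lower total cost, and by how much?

Plan A: {Pell}: C1→Pell 12·11=132, C2→Pell 7·19=133, C3→Pell 9·22=198, C4→Pell 4·22=88, C5→Pell 8·16=128. Service 679; fixed 19; total 698.
Plan B: {Pell, Largo}: C1→Largo 8·11=88, C2→Pell 7·19=133, C3→Largo 2·22=44, C4→Pell 4·22=88, C5→Pell 8·16=128. Service 481; fixed 30; total 511.
Difference: |698 − 511| = 187.

Plan B is cheaper by 187.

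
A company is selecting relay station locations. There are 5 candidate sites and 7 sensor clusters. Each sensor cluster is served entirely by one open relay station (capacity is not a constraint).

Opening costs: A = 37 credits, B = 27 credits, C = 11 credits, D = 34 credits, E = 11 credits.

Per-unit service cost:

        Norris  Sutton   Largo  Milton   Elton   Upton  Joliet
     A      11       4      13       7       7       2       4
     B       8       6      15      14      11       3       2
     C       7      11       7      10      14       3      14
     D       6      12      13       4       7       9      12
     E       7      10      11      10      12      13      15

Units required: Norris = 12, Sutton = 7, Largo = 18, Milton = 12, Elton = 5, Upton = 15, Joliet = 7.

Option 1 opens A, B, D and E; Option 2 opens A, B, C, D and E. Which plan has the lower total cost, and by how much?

Option 1: {A, B, D, E}: Norris→D 6·12=72, Sutton→A 4·7=28, Largo→E 11·18=198, Milton→D 4·12=48, Elton→A 7·5=35, Upton→A 2·15=30, Joliet→B 2·7=14. Service 425; fixed 109; total 534.
Option 2: {A, B, C, D, E}: Norris→D 6·12=72, Sutton→A 4·7=28, Largo→C 7·18=126, Milton→D 4·12=48, Elton→A 7·5=35, Upton→A 2·15=30, Joliet→B 2·7=14. Service 353; fixed 120; total 473.
Difference: |534 − 473| = 61.

Option 2 is cheaper by 61.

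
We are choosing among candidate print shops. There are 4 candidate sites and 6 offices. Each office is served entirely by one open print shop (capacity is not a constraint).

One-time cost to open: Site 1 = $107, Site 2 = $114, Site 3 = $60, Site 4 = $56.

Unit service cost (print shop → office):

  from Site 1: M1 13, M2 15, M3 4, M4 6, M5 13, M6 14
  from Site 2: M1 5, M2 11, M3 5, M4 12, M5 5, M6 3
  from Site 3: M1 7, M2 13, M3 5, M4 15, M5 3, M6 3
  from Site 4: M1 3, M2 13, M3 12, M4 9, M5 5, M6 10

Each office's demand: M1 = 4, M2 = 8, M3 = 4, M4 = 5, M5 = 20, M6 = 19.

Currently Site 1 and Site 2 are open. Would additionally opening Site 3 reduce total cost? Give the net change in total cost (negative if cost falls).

Current service cost with {Site 1, Site 2}: 311.
Adding Site 3: each office re-picks its cheapest; new service cost 271, saving 40.
Extra fixed cost: 60. Net change = 60 − 40 = 20.
(Totals: 532 → 552.)

No — net change +20 (cost rises by 20).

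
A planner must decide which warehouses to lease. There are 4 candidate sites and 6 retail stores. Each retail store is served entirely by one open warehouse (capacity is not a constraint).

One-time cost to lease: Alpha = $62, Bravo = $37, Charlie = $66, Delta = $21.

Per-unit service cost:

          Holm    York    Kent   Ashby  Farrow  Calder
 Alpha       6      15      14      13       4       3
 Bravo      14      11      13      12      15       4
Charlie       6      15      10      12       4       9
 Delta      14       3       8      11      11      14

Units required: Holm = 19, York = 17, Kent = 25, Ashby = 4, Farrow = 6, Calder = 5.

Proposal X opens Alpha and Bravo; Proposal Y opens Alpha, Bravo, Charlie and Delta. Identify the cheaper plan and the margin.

Proposal X: {Alpha, Bravo}: Holm→Alpha 6·19=114, York→Bravo 11·17=187, Kent→Bravo 13·25=325, Ashby→Bravo 12·4=48, Farrow→Alpha 4·6=24, Calder→Alpha 3·5=15. Service 713; fixed 99; total 812.
Proposal Y: {Alpha, Bravo, Charlie, Delta}: Holm→Alpha 6·19=114, York→Delta 3·17=51, Kent→Delta 8·25=200, Ashby→Delta 11·4=44, Farrow→Alpha 4·6=24, Calder→Alpha 3·5=15. Service 448; fixed 186; total 634.
Difference: |812 − 634| = 178.

Proposal Y is cheaper by 178.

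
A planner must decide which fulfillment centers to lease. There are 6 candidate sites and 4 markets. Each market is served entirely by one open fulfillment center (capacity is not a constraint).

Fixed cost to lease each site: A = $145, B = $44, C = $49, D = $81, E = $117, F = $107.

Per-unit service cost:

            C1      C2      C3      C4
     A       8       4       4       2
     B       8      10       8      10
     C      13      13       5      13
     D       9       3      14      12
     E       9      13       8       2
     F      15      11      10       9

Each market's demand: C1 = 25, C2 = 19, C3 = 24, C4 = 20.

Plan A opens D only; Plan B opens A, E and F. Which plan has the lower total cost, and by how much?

Plan A: {D}: C1→D 9·25=225, C2→D 3·19=57, C3→D 14·24=336, C4→D 12·20=240. Service 858; fixed 81; total 939.
Plan B: {A, E, F}: C1→A 8·25=200, C2→A 4·19=76, C3→A 4·24=96, C4→A 2·20=40. Service 412; fixed 369; total 781.
Difference: |939 − 781| = 158.

Plan B is cheaper by 158.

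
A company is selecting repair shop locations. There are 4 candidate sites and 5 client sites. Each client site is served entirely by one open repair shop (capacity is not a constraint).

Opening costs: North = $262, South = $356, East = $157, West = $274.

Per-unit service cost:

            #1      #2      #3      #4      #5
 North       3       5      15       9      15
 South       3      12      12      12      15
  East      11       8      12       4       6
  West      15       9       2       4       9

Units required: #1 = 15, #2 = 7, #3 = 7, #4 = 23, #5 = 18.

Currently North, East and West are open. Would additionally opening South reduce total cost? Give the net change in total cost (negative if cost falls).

Current service cost with {North, East, West}: 294.
Adding South: each client site re-picks its cheapest; new service cost 294, saving 0.
Extra fixed cost: 356. Net change = 356 − 0 = 356.
(Totals: 987 → 1343.)

No — net change +356 (cost rises by 356).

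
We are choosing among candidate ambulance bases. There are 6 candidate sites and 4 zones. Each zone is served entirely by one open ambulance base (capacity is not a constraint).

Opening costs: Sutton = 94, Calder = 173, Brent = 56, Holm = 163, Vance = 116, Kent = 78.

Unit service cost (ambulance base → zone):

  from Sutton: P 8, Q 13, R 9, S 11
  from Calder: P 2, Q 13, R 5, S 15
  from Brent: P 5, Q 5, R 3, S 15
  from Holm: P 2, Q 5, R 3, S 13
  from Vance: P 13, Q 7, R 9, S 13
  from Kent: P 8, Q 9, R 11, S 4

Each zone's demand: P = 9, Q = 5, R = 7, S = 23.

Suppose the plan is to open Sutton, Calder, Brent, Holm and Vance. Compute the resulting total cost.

Total cost: 919

Each zone is assigned to its cheapest site among the open ones.
{Sutton, Calder, Brent, Holm, Vance}: P→Calder 2·9=18, Q→Brent 5·5=25, R→Brent 3·7=21, S→Sutton 11·23=253. Service 317; fixed 602; total 919.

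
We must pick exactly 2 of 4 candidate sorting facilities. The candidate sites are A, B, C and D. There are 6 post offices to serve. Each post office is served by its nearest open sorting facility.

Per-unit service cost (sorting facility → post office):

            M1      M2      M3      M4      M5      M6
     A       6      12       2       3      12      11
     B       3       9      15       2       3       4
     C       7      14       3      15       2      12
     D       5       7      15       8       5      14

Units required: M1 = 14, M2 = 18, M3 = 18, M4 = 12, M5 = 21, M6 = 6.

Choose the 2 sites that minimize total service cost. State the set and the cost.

With exactly 2 open, each post office uses its cheapest among the chosen.
{B, C}: M1→B 3·14=42, M2→B 9·18=162, M3→C 3·18=54, M4→B 2·12=24, M5→C 2·21=42, M6→B 4·6=24. Service cost 348.
{A, B}: service cost 351
{A, D}: service cost 439
Among all 6 size-2 choices, {B, C} is lowest.

Choose B and C; total service cost 348.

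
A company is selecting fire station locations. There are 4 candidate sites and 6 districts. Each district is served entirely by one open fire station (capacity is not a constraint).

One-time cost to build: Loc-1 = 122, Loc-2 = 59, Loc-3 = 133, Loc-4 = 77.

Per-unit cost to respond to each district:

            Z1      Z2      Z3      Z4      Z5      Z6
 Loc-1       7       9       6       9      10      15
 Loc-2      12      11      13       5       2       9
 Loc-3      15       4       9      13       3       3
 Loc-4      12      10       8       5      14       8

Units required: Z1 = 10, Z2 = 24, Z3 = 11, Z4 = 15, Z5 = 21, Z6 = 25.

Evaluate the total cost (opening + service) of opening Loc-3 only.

Each district is assigned to its cheapest site among the open ones.
{Loc-3}: Z1→Loc-3 15·10=150, Z2→Loc-3 4·24=96, Z3→Loc-3 9·11=99, Z4→Loc-3 13·15=195, Z5→Loc-3 3·21=63, Z6→Loc-3 3·25=75. Service 678; fixed 133; total 811.

Total cost: 811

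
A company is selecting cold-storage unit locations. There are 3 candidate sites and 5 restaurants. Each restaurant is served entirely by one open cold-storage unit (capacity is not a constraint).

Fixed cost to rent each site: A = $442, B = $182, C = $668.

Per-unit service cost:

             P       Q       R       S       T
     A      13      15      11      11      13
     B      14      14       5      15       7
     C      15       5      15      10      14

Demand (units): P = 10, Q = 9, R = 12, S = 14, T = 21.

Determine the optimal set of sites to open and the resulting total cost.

For any fixed open set, each restaurant goes to its cheapest open site; total = fixed + service.
{B}: P→B 14·10=140, Q→B 14·9=126, R→B 5·12=60, S→B 15·14=210, T→B 7·21=147. Service 683; fixed 182; total 865.
{A, B}: P→A 13·10=130, Q→B 14·9=126, R→B 5·12=60, S→A 11·14=154, T→B 7·21=147. Service 617; fixed 624; total 1241.
{A}: service 824 + fixed 442 = 1266
{A, B, C}: service 522 + fixed 1292 = 1814
No other subset beats 865.

Open B only; minimum total cost 865.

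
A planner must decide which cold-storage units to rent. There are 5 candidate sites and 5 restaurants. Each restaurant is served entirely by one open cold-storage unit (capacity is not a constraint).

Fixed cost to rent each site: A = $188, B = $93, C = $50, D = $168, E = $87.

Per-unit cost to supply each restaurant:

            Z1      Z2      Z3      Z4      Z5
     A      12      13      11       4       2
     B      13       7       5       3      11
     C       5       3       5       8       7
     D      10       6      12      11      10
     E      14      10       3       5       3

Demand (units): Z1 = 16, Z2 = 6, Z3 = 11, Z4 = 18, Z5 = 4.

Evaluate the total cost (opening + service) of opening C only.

Total cost: 375

Each restaurant is assigned to its cheapest site among the open ones.
{C}: Z1→C 5·16=80, Z2→C 3·6=18, Z3→C 5·11=55, Z4→C 8·18=144, Z5→C 7·4=28. Service 325; fixed 50; total 375.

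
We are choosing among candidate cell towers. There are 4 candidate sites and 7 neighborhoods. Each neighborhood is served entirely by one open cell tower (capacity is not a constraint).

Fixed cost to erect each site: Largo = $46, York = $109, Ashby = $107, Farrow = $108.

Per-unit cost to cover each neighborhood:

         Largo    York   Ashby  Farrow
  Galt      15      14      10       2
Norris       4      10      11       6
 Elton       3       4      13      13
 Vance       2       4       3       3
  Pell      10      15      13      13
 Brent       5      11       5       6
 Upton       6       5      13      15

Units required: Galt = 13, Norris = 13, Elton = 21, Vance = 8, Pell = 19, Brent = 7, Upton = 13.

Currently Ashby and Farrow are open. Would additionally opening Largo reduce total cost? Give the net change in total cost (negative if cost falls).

Current service cost with {Ashby, Farrow}: 852.
Adding Largo: each neighborhood re-picks its cheapest; new service cost 460, saving 392.
Extra fixed cost: 46. Net change = 46 − 392 = -346.
(Totals: 1067 → 721.)

Yes — net change −346 (cost falls by 346).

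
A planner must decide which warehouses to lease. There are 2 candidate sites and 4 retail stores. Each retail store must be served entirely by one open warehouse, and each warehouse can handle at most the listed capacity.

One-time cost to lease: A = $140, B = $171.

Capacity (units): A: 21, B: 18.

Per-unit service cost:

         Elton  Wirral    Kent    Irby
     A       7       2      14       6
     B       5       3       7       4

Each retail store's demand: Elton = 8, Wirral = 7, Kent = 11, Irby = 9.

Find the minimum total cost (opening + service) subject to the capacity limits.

Open {A, B}: Elton→A 7·8=56, Wirral→B 3·7=21, Kent→B 7·11=77, Irby→A 6·9=54.
Loads: A carries 17/21, B carries 18/18. Service 208; fixed 311; total 519.
Next best feasible plan costs 555.

Minimum total cost: 519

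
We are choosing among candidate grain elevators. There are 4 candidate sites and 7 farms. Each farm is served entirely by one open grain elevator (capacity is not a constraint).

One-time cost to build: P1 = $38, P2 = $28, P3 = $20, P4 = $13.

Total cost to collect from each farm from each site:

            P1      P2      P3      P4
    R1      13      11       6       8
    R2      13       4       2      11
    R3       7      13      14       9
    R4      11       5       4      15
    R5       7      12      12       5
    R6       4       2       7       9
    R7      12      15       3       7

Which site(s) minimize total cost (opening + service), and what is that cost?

Open P3 only; minimum total cost 68.

For any fixed open set, each farm goes to its cheapest open site; total = fixed + service.
{P3}: R1→P3 6, R2→P3 2, R3→P3 14, R4→P3 4, R5→P3 12, R6→P3 7, R7→P3 3. Service 48; fixed 20; total 68.
{P3, P4}: R1→P3 6, R2→P3 2, R3→P4 9, R4→P3 4, R5→P4 5, R6→P3 7, R7→P3 3. Service 36; fixed 33; total 69.
{P4}: R1→P4 8, R2→P4 11, R3→P4 9, R4→P4 15, R5→P4 5, R6→P4 9, R7→P4 7. Service 64; fixed 13; total 77.
{P1, P2, P3, P4}: R1→P3 6, R2→P3 2, R3→P1 7, R4→P3 4, R5→P4 5, R6→P2 2, R7→P3 3. Service 29; fixed 99; total 128.
No other subset beats 68.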